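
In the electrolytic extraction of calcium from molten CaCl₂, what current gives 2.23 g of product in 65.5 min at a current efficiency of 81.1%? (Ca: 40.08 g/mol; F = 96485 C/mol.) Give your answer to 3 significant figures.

3.37 A

n(Ca) = 2.23 / 40.08 = 0.05564 mol
Ca²⁺ + 2e⁻ → Ca, so n(e⁻) = 2 × 0.05564 = 0.1113 mol
Q = 0.1113 × 96485 / 0.811 = 13240 C
I = Q / t = 13240 / 3930 s = 3.37 A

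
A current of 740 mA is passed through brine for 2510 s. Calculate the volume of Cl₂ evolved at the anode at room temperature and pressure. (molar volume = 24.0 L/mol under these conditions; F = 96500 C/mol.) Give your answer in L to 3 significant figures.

0.231 L

Charge passed = 0.740 × 2510 = 1857 C
n(e⁻) = 1857 / 96500 = 0.01924 mol
2Cl⁻ → Cl₂ + 2e⁻, so n(Cl₂) = 0.01924 / 2 = 0.009620 mol
V = 0.009620 × 24.0 = 0.2309 L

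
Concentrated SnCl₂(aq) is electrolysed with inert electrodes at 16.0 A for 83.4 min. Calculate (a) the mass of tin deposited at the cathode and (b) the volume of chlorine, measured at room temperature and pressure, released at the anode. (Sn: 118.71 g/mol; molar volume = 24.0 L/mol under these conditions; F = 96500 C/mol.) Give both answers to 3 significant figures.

49.2 g Sn; 9.96 L Cl₂

Q = 16.0 × 5004 = 80060 C; n(e⁻) = 80060 / 96500 = 0.8296 mol
Cathode: Sn²⁺ + 2e⁻ → Sn → n(Sn) = 0.8296/2 = 0.4148 mol → 49.2 g
Anode: 2Cl⁻ → Cl₂ + 2e⁻ → n(Cl₂) = 0.8296/2 = 0.4148 mol → 9.96 L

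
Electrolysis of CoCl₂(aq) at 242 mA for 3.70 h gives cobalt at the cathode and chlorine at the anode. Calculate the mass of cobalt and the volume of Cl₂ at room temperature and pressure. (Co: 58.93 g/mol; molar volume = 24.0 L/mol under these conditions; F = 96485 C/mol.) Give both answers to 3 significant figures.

Q = 0.242 × 13320 = 3223 C; n(e⁻) = 3223 / 96485 = 0.03340 mol
Cathode: Co²⁺ + 2e⁻ → Co → n(Co) = 0.03340/2 = 0.01670 mol → 0.984 g
Anode: 2Cl⁻ → Cl₂ + 2e⁻ → n(Cl₂) = 0.03340/2 = 0.01670 mol → 0.401 L

0.984 g Co; 0.401 L Cl₂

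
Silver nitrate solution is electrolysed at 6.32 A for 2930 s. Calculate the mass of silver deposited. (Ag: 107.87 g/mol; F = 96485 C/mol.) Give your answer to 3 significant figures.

20.7 g

Charge passed = 6.32 × 2930 = 18520 C
Moles of electrons = 18520 / 96485 = 0.1919 mol
Ag⁺ + e⁻ → Ag, so n(Ag) = 0.1919 mol
m = 0.1919 × 107.87 = 20.7 g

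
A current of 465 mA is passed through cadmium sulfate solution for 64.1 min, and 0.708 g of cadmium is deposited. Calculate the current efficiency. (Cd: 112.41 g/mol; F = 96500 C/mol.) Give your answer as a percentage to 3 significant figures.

Q = 0.465 × 3846 = 1788 C
n(e⁻) = 1788 / 96500 = 0.01853 mol
Cd²⁺ + 2e⁻ → Cd, so theoretical n(Cd) = 0.009265 mol → 1.041 g
Efficiency = 0.708 / 1.041 = 0.6801 = 68.0%

68.0%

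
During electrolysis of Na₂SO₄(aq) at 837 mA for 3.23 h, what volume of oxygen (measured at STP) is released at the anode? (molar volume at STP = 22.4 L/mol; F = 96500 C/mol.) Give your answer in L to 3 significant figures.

0.565 L

Q = It = 0.837 × 11628 = 9733 C
n(e⁻) = Q/F = 9733/96500 = 0.1009 mol
2H₂O → O₂ + 4H⁺ + 4e⁻, so n(O₂) = 0.1009 / 4 = 0.02523 mol
V = 0.02523 × 22.4 = 0.5652 L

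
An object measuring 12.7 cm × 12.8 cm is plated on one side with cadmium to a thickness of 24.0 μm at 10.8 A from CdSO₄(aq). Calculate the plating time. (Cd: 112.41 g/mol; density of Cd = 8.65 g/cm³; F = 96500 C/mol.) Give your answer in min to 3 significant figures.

Plated area = 12.7 × 12.8 = 162.6 cm²
Volume = 162.6 × 24.0×10⁻⁴ cm = 0.3902 cm³
m(Cd) = 0.3902 × 8.65 = 3.375 g
n(Cd) = 3.375 / 112.41 = 0.03002 mol; n(e⁻) = 2 × 0.03002 = 0.06004 mol
Q = 0.06004 × 96500 = 5794 C
t = 5794 / 10.8 = 536.5 s = 8.94 min

8.94 min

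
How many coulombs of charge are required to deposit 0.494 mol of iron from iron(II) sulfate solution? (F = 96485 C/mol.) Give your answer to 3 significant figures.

95300 C

Fe²⁺ + 2e⁻ → Fe, so n(e⁻) = 2 × 0.494 = 0.9880 mol
Q = 0.9880 × 96485 = 95330 C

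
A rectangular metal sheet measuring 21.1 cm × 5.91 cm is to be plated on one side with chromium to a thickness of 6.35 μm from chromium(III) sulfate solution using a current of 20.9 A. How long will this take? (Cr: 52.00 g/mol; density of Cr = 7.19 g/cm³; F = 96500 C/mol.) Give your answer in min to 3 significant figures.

2.53 min

Plated area = 21.1 × 5.91 = 124.7 cm²
Volume = 124.7 × 6.35×10⁻⁴ cm = 0.07918 cm³
m(Cr) = 0.07918 × 7.19 = 0.5693 g
n(Cr) = 0.5693 / 52.00 = 0.01095 mol; n(e⁻) = 3 × 0.01095 = 0.03285 mol
Q = 0.03285 × 96500 = 3170 C
t = 3170 / 20.9 = 151.7 s = 2.53 min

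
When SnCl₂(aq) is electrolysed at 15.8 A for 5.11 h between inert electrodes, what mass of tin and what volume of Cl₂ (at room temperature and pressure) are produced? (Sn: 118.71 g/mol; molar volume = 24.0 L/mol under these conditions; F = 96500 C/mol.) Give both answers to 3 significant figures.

Q = 15.8 × 18396 = 2.907×10^5 C; n(e⁻) = 2.907×10^5 / 96500 = 3.012 mol
Cathode: Sn²⁺ + 2e⁻ → Sn → n(Sn) = 3.012/2 = 1.506 mol → 179 g
Anode: 2Cl⁻ → Cl₂ + 2e⁻ → n(Cl₂) = 3.012/2 = 1.506 mol → 36.1 L

179 g Sn; 36.1 L Cl₂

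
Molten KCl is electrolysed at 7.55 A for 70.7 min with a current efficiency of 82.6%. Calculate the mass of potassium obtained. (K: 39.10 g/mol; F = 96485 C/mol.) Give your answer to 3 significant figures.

Q = 7.55 × 4242 = 32030 C
n(e⁻) = 32030 / 96485 = 0.3320 mol
K⁺ + e⁻ → K, so theoretical m(K) = 0.3320 × 39.10 = 12.98 g
Actual mass = 82.6% × 12.98 = 10.7 g

10.7 g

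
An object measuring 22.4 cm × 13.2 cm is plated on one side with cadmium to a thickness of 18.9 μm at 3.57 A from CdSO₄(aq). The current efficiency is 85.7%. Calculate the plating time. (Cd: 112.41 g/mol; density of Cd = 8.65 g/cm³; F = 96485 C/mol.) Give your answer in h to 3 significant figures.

Plated area = 22.4 × 13.2 = 295.7 cm²
Volume = 295.7 × 18.9×10⁻⁴ cm = 0.5589 cm³
m(Cd) = 0.5589 × 8.65 = 4.834 g
n(Cd) = 4.834 / 112.41 = 0.04300 mol; n(e⁻) = 2 × 0.04300 = 0.08600 mol
Q = 0.08600 × 96485 / 0.857 = 9682 C
t = 9682 / 3.57 = 2712 s = 0.753 h

0.753 h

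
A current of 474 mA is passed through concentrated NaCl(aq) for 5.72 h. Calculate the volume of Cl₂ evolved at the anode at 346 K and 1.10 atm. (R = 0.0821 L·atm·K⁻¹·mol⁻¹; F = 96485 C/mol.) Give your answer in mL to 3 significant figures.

1310 mL

Q = It = 0.474 × 20592 = 9761 C
n(e⁻) = Q/F = 9761/96485 = 0.1012 mol
2Cl⁻ → Cl₂ + 2e⁻, so n(Cl₂) = 0.1012 / 2 = 0.05060 mol
V = nRT/P = 0.05060 × 0.0821 × 346 / 1.10 = 1.307 L
= 1310 mL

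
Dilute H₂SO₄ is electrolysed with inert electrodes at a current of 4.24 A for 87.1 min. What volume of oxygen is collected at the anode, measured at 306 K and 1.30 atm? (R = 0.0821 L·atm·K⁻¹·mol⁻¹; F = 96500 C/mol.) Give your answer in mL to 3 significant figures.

1110 mL

Charge passed = 4.24 × 5226 = 22160 C
Moles of electrons = 22160 / 96500 = 0.2296 mol
2H₂O → O₂ + 4H⁺ + 4e⁻, so n(O₂) = 0.2296 / 4 = 0.05740 mol
V = nRT/P = 0.05740 × 0.0821 × 306 / 1.30 = 1.109 L
= 1110 mL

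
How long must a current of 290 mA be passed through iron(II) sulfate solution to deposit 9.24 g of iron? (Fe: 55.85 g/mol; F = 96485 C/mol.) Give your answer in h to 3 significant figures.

30.6 h

n(Fe) = 9.24 / 55.85 = 0.1654 mol
Fe²⁺ + 2e⁻ → Fe, so n(e⁻) = 2 × 0.1654 = 0.3308 mol
Q = 0.3308 × 96485 = 31920 C
t = Q / I = 31920 / 0.290 = 1.101×10^5 s = 30.6 h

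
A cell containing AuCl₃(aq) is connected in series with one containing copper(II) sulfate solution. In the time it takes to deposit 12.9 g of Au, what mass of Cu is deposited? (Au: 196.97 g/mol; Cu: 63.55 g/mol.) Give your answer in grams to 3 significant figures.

n(Au) = 12.9 / 196.97 = 0.06549 mol
Au³⁺ + 3e⁻ → Au, so n(e⁻) = 3 × 0.06549 = 0.1965 mol
Same current for the same time ⇒ same n(e⁻) = 0.1965 mol in both cells.
Cu²⁺ + 2e⁻ → Cu, so n(Cu) = 0.1965 / 2 = 0.09825 mol
m(Cu) = 0.09825 × 63.55 = 6.24 g

6.24 g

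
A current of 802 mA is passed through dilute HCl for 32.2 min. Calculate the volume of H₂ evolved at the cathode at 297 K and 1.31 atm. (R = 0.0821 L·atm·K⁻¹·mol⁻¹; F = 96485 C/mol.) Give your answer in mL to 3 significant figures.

Charge passed = 0.802 × 1932 = 1549 C
Moles of electrons = 1549 / 96485 = 0.01605 mol
2H⁺ + 2e⁻ → H₂, so n(H₂) = 0.01605 / 2 = 0.008025 mol
V = nRT/P = 0.008025 × 0.0821 × 297 / 1.31 = 0.1494 L
= 149 mL

149 mL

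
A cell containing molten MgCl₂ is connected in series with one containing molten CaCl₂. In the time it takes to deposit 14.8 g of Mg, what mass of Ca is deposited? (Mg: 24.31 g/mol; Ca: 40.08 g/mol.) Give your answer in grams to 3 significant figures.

24.4 g

n(Mg) = 14.8 / 24.31 = 0.6088 mol
Mg²⁺ + 2e⁻ → Mg, so n(e⁻) = 2 × 0.6088 = 1.218 mol
The cells are in series, so the same charge (and hence the same n(e⁻) = 1.218 mol) passes through both.
Ca²⁺ + 2e⁻ → Ca, so n(Ca) = 1.218 / 2 = 0.6090 mol
m(Ca) = 0.6090 × 40.08 = 24.4 g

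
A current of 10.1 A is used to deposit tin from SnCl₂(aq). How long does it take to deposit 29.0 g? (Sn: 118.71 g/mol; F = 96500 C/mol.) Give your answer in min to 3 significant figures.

77.8 min

n(Sn) = 29.0 / 118.71 = 0.2443 mol
Sn²⁺ + 2e⁻ → Sn, so n(e⁻) = 2 × 0.2443 = 0.4886 mol
Q = 0.4886 × 96500 = 47150 C
t = Q / I = 47150 / 10.1 = 4668 s = 77.8 min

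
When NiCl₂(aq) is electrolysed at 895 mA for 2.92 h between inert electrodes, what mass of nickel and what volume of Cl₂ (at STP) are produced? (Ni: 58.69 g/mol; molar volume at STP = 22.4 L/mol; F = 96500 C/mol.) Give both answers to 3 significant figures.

Q = 0.895 × 10512 = 9408 C; n(e⁻) = 9408 / 96500 = 0.09749 mol
Cathode: Ni²⁺ + 2e⁻ → Ni → n(Ni) = 0.09749/2 = 0.04875 mol → 2.86 g
Anode: 2Cl⁻ → Cl₂ + 2e⁻ → n(Cl₂) = 0.09749/2 = 0.04875 mol → 1.09 L

2.86 g Ni; 1.09 L Cl₂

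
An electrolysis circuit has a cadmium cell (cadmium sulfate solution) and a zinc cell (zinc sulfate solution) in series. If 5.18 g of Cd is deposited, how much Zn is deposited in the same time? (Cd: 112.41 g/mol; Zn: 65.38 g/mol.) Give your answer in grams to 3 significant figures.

n(Cd) = 5.18 / 112.41 = 0.04608 mol
Cd²⁺ + 2e⁻ → Cd, so n(e⁻) = 2 × 0.04608 = 0.09216 mol
The cells are in series, so the same charge (and hence the same n(e⁻) = 0.09216 mol) passes through both.
Zn²⁺ + 2e⁻ → Zn, so n(Zn) = 0.09216 / 2 = 0.04608 mol
m(Zn) = 0.04608 × 65.38 = 3.01 g

3.01 g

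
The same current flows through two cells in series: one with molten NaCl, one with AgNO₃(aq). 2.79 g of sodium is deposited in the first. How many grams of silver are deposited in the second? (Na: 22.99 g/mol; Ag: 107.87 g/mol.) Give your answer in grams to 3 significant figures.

n(Na) = 2.79 / 22.99 = 0.1214 mol
Na⁺ + e⁻ → Na, so n(e⁻) = 0.1214 mol
In series, the same 0.1214 mol of electrons flows through the second cell.
Ag⁺ + e⁻ → Ag, so n(Ag) = 0.1214 mol
m(Ag) = 0.1214 × 107.87 = 13.1 g

13.1 g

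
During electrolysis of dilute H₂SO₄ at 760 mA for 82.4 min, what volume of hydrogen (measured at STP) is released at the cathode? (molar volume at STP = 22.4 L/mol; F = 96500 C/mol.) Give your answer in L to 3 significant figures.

0.436 L

Q = It = 0.760 × 4944 = 3757 C
Moles of electrons = 3757 / 96500 = 0.03893 mol
2H⁺ + 2e⁻ → H₂, so n(H₂) = 0.03893 / 2 = 0.01947 mol
V = 0.01947 × 22.4 = 0.4361 L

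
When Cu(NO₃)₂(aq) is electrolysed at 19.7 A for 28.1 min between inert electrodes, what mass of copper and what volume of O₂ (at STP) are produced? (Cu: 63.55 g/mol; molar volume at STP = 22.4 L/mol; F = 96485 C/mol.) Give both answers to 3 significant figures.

Q = 19.7 × 1686 = 33210 C; n(e⁻) = 33210 / 96485 = 0.3442 mol
Cathode: Cu²⁺ + 2e⁻ → Cu → n(Cu) = 0.3442/2 = 0.1721 mol → 10.9 g
Anode: 2H₂O → O₂ + 4H⁺ + 4e⁻ → n(O₂) = 0.3442/4 = 0.08605 mol → 1.93 L

10.9 g Cu; 1.93 L O₂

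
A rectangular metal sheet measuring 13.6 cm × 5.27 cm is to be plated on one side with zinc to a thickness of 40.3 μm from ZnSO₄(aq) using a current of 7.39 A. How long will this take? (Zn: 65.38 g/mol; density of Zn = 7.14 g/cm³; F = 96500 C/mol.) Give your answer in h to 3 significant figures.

0.229 h

Plated area = 13.6 × 5.27 = 71.67 cm²
Volume = 71.67 × 40.3×10⁻⁴ cm = 0.2888 cm³
m(Zn) = 0.2888 × 7.14 = 2.062 g
n(Zn) = 2.062 / 65.38 = 0.03154 mol; n(e⁻) = 2 × 0.03154 = 0.06308 mol
Q = 0.06308 × 96500 = 6087 C
t = 6087 / 7.39 = 823.7 s = 0.229 h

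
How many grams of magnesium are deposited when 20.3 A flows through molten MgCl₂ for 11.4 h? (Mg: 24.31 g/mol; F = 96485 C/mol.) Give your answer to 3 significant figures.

105 g

Q = 20.3 A × 41040 s = 8.331×10^5 C
Moles of electrons = 8.331×10^5 / 96485 = 8.635 mol
Mg²⁺ + 2e⁻ → Mg, so n(Mg) = 8.635 / 2 = 4.318 mol
m = 4.318 × 24.31 = 105 g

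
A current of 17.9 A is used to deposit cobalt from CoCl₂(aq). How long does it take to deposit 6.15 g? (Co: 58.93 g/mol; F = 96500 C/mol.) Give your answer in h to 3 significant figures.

0.313 h

n(Co) = 6.15 / 58.93 = 0.1044 mol
Co²⁺ + 2e⁻ → Co, so n(e⁻) = 2 × 0.1044 = 0.2088 mol
Q = 0.2088 × 96500 = 20150 C
t = Q / I = 20150 / 17.9 = 1126 s = 0.313 h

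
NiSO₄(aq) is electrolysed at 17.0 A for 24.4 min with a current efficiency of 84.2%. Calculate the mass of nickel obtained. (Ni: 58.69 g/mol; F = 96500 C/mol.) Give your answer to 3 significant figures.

Q = 17.0 × 1464 = 24890 C
n(e⁻) = 24890 / 96500 = 0.2579 mol
Ni²⁺ + 2e⁻ → Ni, so theoretical m(Ni) = 0.1290 × 58.69 = 7.571 g
Actual mass = 84.2% × 7.571 = 6.37 g

6.37 g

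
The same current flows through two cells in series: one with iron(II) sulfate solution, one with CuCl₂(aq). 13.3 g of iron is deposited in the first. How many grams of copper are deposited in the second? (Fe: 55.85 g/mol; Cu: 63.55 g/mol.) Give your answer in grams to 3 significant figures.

n(Fe) = 13.3 / 55.85 = 0.2381 mol
Fe²⁺ + 2e⁻ → Fe, so n(e⁻) = 2 × 0.2381 = 0.4762 mol
Since the cells are in series, n(e⁻) in the Cu cell is also 0.4762 mol.
Cu²⁺ + 2e⁻ → Cu, so n(Cu) = 0.4762 / 2 = 0.2381 mol
m(Cu) = 0.2381 × 63.55 = 15.1 g

15.1 g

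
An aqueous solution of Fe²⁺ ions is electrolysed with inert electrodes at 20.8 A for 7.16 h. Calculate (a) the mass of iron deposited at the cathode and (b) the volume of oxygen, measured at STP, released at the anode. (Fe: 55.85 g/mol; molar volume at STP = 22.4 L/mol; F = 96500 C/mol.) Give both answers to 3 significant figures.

Q = 20.8 × 25776 = 5.361×10^5 C; n(e⁻) = 5.361×10^5 / 96500 = 5.555 mol
Cathode: Fe²⁺ + 2e⁻ → Fe → n(Fe) = 5.555/2 = 2.778 mol → 155 g
Anode: 2H₂O → O₂ + 4H⁺ + 4e⁻ → n(O₂) = 5.555/4 = 1.389 mol → 31.1 L

155 g Fe; 31.1 L O₂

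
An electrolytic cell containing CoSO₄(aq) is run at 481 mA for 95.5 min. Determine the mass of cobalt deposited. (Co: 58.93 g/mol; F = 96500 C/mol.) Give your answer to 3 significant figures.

Charge passed = 0.481 × 5730 = 2756 C
n(e⁻) = Q/F = 2756/96500 = 0.02856 mol
Co²⁺ + 2e⁻ → Co, so n(Co) = 0.02856 / 2 = 0.01428 mol
m = 0.01428 × 58.93 = 0.842 g

0.842 g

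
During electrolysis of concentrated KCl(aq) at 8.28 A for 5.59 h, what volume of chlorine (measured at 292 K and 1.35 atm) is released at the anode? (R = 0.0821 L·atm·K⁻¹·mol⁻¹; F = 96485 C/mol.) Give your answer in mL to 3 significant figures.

15300 mL

Charge passed = 8.28 × 20124 = 1.666×10^5 C
n(e⁻) = Q/F = 1.666×10^5/96485 = 1.727 mol
2Cl⁻ → Cl₂ + 2e⁻, so n(Cl₂) = 1.727 / 2 = 0.8635 mol
V = nRT/P = 0.8635 × 0.0821 × 292 / 1.35 = 15.33 L
= 15300 mL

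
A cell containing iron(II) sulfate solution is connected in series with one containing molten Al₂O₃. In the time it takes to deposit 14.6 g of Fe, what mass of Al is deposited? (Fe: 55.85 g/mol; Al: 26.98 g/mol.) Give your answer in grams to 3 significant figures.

n(Fe) = 14.6 / 55.85 = 0.2614 mol
Fe²⁺ + 2e⁻ → Fe, so n(e⁻) = 2 × 0.2614 = 0.5228 mol
Since the cells are in series, n(e⁻) in the Al cell is also 0.5228 mol.
Al³⁺ + 3e⁻ → Al, so n(Al) = 0.5228 / 3 = 0.1743 mol
m(Al) = 0.1743 × 26.98 = 4.70 g

4.70 g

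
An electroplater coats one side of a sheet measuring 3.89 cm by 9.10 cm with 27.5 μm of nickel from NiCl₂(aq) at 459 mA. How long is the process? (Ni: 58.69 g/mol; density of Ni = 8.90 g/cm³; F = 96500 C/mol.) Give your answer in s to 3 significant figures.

Plated area = 3.89 × 9.10 = 35.40 cm²
Volume = 35.40 × 27.5×10⁻⁴ cm = 0.09735 cm³
m(Ni) = 0.09735 × 8.90 = 0.8664 g
n(Ni) = 0.8664 / 58.69 = 0.01476 mol; n(e⁻) = 2 × 0.01476 = 0.02952 mol
Q = 0.02952 × 96500 = 2849 C
t = 2849 / 0.459 = 6207 s

6210 s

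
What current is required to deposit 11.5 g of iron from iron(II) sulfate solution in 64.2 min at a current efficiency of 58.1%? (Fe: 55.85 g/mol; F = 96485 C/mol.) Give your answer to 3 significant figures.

n(Fe) = 11.5 / 55.85 = 0.2059 mol
Fe²⁺ + 2e⁻ → Fe, so n(e⁻) = 2 × 0.2059 = 0.4118 mol
Q = 0.4118 × 96485 / 0.581 = 68390 C
I = Q / t = 68390 / 3852 s = 17.8 A

17.8 A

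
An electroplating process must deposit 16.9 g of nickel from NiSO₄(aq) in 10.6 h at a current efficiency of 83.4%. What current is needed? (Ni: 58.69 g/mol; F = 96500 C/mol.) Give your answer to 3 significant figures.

n(Ni) = 16.9 / 58.69 = 0.2880 mol
Ni²⁺ + 2e⁻ → Ni, so n(e⁻) = 2 × 0.2880 = 0.5760 mol
Q = 0.5760 × 96500 / 0.834 = 66650 C
I = Q / t = 66650 / 38160 s = 1.75 A

1.75 A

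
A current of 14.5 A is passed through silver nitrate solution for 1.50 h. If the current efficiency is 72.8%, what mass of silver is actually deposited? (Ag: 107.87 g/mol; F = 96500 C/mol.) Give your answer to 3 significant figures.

63.7 g

Q = 14.5 × 5400 = 78300 C
n(e⁻) = 78300 / 96500 = 0.8114 mol
Ag⁺ + e⁻ → Ag, so theoretical m(Ag) = 0.8114 × 107.87 = 87.53 g
Actual mass = 72.8% × 87.53 = 63.7 g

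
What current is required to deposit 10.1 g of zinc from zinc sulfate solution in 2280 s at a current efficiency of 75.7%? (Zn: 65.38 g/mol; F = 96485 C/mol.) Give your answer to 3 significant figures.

n(Zn) = 10.1 / 65.38 = 0.1545 mol
Zn²⁺ + 2e⁻ → Zn, so n(e⁻) = 2 × 0.1545 = 0.3090 mol
Q = 0.3090 × 96485 / 0.757 = 39380 C
I = Q / t = 39380 / 2280 s = 17.3 A

17.3 A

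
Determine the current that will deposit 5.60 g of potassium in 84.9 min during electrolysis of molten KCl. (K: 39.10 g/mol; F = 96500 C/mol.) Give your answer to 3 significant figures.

2.71 A

n(K) = 5.60 / 39.10 = 0.1432 mol
K⁺ + e⁻ → K, so n(e⁻) = 0.1432 mol
Q = 0.1432 × 96500 = 13820 C
I = Q / t = 13820 / 5094 s = 2.71 A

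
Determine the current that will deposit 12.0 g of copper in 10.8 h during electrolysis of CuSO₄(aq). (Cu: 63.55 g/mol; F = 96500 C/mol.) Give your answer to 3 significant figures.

n(Cu) = 12.0 / 63.55 = 0.1888 mol
Cu²⁺ + 2e⁻ → Cu, so n(e⁻) = 2 × 0.1888 = 0.3776 mol
Q = 0.3776 × 96500 = 36440 C
I = Q / t = 36440 / 38880 s = 0.937 A

0.937 A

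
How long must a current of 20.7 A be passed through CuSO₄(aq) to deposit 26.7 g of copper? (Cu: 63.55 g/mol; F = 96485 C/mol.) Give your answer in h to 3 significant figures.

n(Cu) = 26.7 / 63.55 = 0.4201 mol
Cu²⁺ + 2e⁻ → Cu, so n(e⁻) = 2 × 0.4201 = 0.8402 mol
Q = 0.8402 × 96485 = 81070 C
t = Q / I = 81070 / 20.7 = 3916 s = 1.09 h

1.09 h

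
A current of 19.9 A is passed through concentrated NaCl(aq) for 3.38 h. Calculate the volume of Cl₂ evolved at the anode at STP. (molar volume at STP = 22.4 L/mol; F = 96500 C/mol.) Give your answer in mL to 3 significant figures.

Q = 19.9 A × 12168 s = 2.421×10^5 C
Moles of electrons = 2.421×10^5 / 96500 = 2.509 mol
2Cl⁻ → Cl₂ + 2e⁻, so n(Cl₂) = 2.509 / 2 = 1.255 mol
V = 1.255 × 22.4 = 28.11 L
= 28100 mL

28100 mL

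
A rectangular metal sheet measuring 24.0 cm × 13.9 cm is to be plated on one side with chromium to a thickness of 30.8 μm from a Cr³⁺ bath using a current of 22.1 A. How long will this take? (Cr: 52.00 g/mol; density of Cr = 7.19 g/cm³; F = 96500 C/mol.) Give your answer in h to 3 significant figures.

Plated area = 24.0 × 13.9 = 333.6 cm²
Volume = 333.6 × 30.8×10⁻⁴ cm = 1.027 cm³
m(Cr) = 1.027 × 7.19 = 7.384 g
n(Cr) = 7.384 / 52.00 = 0.1420 mol; n(e⁻) = 3 × 0.1420 = 0.4260 mol
Q = 0.4260 × 96500 = 41110 C
t = 41110 / 22.1 = 1860 s = 0.517 h

0.517 h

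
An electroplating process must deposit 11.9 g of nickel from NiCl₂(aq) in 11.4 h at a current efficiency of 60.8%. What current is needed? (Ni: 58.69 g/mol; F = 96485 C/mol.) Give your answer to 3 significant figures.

n(Ni) = 11.9 / 58.69 = 0.2028 mol
Ni²⁺ + 2e⁻ → Ni, so n(e⁻) = 2 × 0.2028 = 0.4056 mol
Q = 0.4056 × 96485 / 0.608 = 64370 C
I = Q / t = 64370 / 41040 s = 1.57 A

1.57 A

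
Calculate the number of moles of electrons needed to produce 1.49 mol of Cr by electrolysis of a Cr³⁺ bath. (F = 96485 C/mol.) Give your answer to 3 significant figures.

4.47 mol

Cr³⁺ + 3e⁻ → Cr, so n(e⁻) = 3 × 1.49 = 4.470 mol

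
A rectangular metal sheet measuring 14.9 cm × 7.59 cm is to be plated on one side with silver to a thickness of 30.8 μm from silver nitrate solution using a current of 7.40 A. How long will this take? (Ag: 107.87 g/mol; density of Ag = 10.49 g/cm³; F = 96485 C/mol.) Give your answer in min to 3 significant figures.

Plated area = 14.9 × 7.59 = 113.1 cm²
Volume = 113.1 × 30.8×10⁻⁴ cm = 0.3483 cm³
m(Ag) = 0.3483 × 10.49 = 3.654 g
n(Ag) = 3.654 / 107.87 = 0.03387 mol; n(e⁻) = 0.03387 mol
Q = 0.03387 × 96485 = 3268 C
t = 3268 / 7.40 = 441.6 s = 7.36 min

7.36 min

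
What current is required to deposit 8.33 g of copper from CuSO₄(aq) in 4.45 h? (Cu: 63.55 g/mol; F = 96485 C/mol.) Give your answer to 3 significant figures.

1.58 A

n(Cu) = 8.33 / 63.55 = 0.1311 mol
Cu²⁺ + 2e⁻ → Cu, so n(e⁻) = 2 × 0.1311 = 0.2622 mol
Q = 0.2622 × 96485 = 25300 C
I = Q / t = 25300 / 16020 s = 1.58 A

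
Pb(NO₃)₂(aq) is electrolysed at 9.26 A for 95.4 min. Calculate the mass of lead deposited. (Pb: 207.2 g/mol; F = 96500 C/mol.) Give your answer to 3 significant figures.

56.9 g

Charge passed = 9.26 × 5724 = 53000 C
Moles of electrons = 53000 / 96500 = 0.5492 mol
Pb²⁺ + 2e⁻ → Pb, so n(Pb) = 0.5492 / 2 = 0.2746 mol
m = 0.2746 × 207.2 = 56.9 g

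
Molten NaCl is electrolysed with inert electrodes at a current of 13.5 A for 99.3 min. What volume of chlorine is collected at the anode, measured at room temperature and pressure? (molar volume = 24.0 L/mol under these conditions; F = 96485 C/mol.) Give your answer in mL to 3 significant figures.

Q = It = 13.5 × 5958 = 80430 C
Moles of electrons = 80430 / 96485 = 0.8336 mol
2Cl⁻ → Cl₂ + 2e⁻, so n(Cl₂) = 0.8336 / 2 = 0.4168 mol
V = 0.4168 × 24.0 = 10.00 L
= 10000 mL

10000 mL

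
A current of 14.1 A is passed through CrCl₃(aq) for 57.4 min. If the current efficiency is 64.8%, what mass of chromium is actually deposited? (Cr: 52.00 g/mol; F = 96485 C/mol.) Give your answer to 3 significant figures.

Q = 14.1 × 3444 = 48560 C
n(e⁻) = 48560 / 96485 = 0.5033 mol
Cr³⁺ + 3e⁻ → Cr, so theoretical m(Cr) = 0.1678 × 52.00 = 8.726 g
Actual mass = 64.8% × 8.726 = 5.65 g

5.65 g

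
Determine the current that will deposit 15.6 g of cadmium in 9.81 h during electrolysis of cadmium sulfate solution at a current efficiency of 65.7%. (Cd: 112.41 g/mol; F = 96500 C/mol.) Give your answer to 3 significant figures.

n(Cd) = 15.6 / 112.41 = 0.1388 mol
Cd²⁺ + 2e⁻ → Cd, so n(e⁻) = 2 × 0.1388 = 0.2776 mol
Q = 0.2776 × 96500 / 0.657 = 40770 C
I = Q / t = 40770 / 35316 s = 1.15 A

1.15 A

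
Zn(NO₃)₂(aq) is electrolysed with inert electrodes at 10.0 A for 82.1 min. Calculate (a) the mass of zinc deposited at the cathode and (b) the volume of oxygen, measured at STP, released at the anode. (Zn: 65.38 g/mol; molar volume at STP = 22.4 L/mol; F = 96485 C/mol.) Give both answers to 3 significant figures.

Q = 10.0 × 4926 = 49260 C; n(e⁻) = 49260 / 96485 = 0.5105 mol
Cathode: Zn²⁺ + 2e⁻ → Zn → n(Zn) = 0.5105/2 = 0.2553 mol → 16.7 g
Anode: 2H₂O → O₂ + 4H⁺ + 4e⁻ → n(O₂) = 0.5105/4 = 0.1276 mol → 2.86 L

16.7 g Zn; 2.86 L O₂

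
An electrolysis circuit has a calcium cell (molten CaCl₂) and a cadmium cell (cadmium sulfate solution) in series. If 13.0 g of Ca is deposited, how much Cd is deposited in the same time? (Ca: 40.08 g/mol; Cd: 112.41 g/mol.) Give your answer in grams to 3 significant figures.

n(Ca) = 13.0 / 40.08 = 0.3244 mol
Ca²⁺ + 2e⁻ → Ca, so n(e⁻) = 2 × 0.3244 = 0.6488 mol
Since the cells are in series, n(e⁻) in the Cd cell is also 0.6488 mol.
Cd²⁺ + 2e⁻ → Cd, so n(Cd) = 0.6488 / 2 = 0.3244 mol
m(Cd) = 0.3244 × 112.41 = 36.5 g

36.5 g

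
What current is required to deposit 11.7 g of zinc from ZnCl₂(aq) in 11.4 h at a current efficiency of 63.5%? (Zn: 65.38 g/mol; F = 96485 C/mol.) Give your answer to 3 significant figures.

1.33 A

n(Zn) = 11.7 / 65.38 = 0.1790 mol
Zn²⁺ + 2e⁻ → Zn, so n(e⁻) = 2 × 0.1790 = 0.3580 mol
Q = 0.3580 × 96485 / 0.635 = 54400 C
I = Q / t = 54400 / 41040 s = 1.33 A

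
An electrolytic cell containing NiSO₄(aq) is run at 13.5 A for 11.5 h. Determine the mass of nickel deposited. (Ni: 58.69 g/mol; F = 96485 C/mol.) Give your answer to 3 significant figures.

Charge passed = 13.5 × 41400 = 5.589×10^5 C
n(e⁻) = 5.589×10^5 / 96485 = 5.793 mol
Ni²⁺ + 2e⁻ → Ni, so n(Ni) = 5.793 / 2 = 2.897 mol
m = 2.897 × 58.69 = 170 g

170 g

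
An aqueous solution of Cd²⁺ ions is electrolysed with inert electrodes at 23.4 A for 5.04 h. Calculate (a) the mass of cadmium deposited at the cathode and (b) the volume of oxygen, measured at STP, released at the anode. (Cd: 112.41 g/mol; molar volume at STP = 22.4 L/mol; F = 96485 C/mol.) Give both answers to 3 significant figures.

247 g Cd; 24.6 L O₂

Q = 23.4 × 18144 = 4.246×10^5 C; n(e⁻) = 4.246×10^5 / 96485 = 4.401 mol
Cathode: Cd²⁺ + 2e⁻ → Cd → n(Cd) = 4.401/2 = 2.201 mol → 247 g
Anode: 2H₂O → O₂ + 4H⁺ + 4e⁻ → n(O₂) = 4.401/4 = 1.100 mol → 24.6 L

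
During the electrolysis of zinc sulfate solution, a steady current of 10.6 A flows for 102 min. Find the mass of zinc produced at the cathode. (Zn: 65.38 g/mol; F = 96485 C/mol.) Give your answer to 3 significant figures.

22.0 g

Charge passed = 10.6 × 6120 = 64870 C
Moles of electrons = 64870 / 96485 = 0.6723 mol
Zn²⁺ + 2e⁻ → Zn, so n(Zn) = 0.6723 / 2 = 0.3362 mol
m = 0.3362 × 65.38 = 22.0 g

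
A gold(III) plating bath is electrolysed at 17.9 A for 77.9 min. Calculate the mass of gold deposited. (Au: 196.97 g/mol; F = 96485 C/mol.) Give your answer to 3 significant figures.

56.9 g

Charge passed = 17.9 × 4674 = 83660 C
n(e⁻) = 83660 / 96485 = 0.8671 mol
Au³⁺ + 3e⁻ → Au, so n(Au) = 0.8671 / 3 = 0.2890 mol
m = 0.2890 × 196.97 = 56.9 g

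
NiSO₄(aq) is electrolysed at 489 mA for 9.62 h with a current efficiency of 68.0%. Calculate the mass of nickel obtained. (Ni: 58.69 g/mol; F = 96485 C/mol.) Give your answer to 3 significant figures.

Q = 0.489 × 34632 = 16940 C
n(e⁻) = 16940 / 96485 = 0.1756 mol
Ni²⁺ + 2e⁻ → Ni, so theoretical m(Ni) = 0.08780 × 58.69 = 5.153 g
Actual mass = 68.0% × 5.153 = 3.50 g

3.50 g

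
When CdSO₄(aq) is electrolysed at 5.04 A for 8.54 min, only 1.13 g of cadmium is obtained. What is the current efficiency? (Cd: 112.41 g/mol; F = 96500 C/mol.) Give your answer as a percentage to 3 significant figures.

Q = 5.04 × 512.4 = 2582 C
n(e⁻) = 2582 / 96500 = 0.02676 mol
Cd²⁺ + 2e⁻ → Cd, so theoretical n(Cd) = 0.01338 mol → 1.504 g
Efficiency = 1.13 / 1.504 = 0.7513 = 75.1%

75.1%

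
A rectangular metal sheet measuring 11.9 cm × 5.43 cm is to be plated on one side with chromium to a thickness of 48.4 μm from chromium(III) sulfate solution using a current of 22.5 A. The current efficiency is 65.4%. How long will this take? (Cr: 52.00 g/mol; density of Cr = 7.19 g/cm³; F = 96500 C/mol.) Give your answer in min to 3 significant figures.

Plated area = 11.9 × 5.43 = 64.62 cm²
Volume = 64.62 × 48.4×10⁻⁴ cm = 0.3128 cm³
m(Cr) = 0.3128 × 7.19 = 2.249 g
n(Cr) = 2.249 / 52.00 = 0.04325 mol; n(e⁻) = 3 × 0.04325 = 0.1298 mol
Q = 0.1298 × 96500 / 0.654 = 19150 C
t = 19150 / 22.5 = 851.1 s = 14.2 min

14.2 min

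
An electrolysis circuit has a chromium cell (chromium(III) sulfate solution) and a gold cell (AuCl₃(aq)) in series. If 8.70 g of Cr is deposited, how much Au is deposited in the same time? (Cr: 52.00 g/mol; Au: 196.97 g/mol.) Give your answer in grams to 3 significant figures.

n(Cr) = 8.70 / 52.00 = 0.1673 mol
Cr³⁺ + 3e⁻ → Cr, so n(e⁻) = 3 × 0.1673 = 0.5019 mol
Since the cells are in series, n(e⁻) in the Au cell is also 0.5019 mol.
Au³⁺ + 3e⁻ → Au, so n(Au) = 0.5019 / 3 = 0.1673 mol
m(Au) = 0.1673 × 196.97 = 33.0 g

33.0 g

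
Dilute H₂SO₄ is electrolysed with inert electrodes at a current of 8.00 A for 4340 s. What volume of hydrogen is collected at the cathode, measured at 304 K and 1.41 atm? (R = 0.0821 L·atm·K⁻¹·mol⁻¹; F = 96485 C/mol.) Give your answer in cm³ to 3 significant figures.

3180 cm³

Charge passed = 8.00 × 4340 = 34720 C
n(e⁻) = Q/F = 34720/96485 = 0.3598 mol
2H⁺ + 2e⁻ → H₂, so n(H₂) = 0.3598 / 2 = 0.1799 mol
V = nRT/P = 0.1799 × 0.0821 × 304 / 1.41 = 3.184 L
= 3180 cm³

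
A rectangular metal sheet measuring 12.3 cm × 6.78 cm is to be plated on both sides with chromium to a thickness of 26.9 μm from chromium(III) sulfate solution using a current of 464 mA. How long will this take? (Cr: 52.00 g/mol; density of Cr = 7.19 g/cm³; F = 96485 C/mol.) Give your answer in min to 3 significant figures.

645 min

Plated area = 2 × 12.3 × 6.78 = 166.8 cm²
Volume = 166.8 × 26.9×10⁻⁴ cm = 0.4487 cm³
m(Cr) = 0.4487 × 7.19 = 3.226 g
n(Cr) = 3.226 / 52.00 = 0.06204 mol; n(e⁻) = 3 × 0.06204 = 0.1861 mol
Q = 0.1861 × 96485 = 17960 C
t = 17960 / 0.464 = 38710 s = 645 min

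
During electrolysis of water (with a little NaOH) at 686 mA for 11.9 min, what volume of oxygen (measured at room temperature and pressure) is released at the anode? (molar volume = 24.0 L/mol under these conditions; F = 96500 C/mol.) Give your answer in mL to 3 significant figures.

30.5 mL

Charge passed = 0.686 × 714 = 489.8 C
Moles of electrons = 489.8 / 96500 = 0.005076 mol
2H₂O → O₂ + 4H⁺ + 4e⁻, so n(O₂) = 0.005076 / 4 = 0.001269 mol
V = 0.001269 × 24.0 = 0.03046 L
= 30.5 mL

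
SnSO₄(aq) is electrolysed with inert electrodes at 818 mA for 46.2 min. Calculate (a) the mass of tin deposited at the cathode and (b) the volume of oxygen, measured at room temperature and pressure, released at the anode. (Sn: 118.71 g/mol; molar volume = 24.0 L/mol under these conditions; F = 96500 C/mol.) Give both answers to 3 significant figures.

Q = 0.818 × 2772 = 2267 C; n(e⁻) = 2267 / 96500 = 0.02349 mol
Cathode: Sn²⁺ + 2e⁻ → Sn → n(Sn) = 0.02349/2 = 0.01175 mol → 1.39 g
Anode: 2H₂O → O₂ + 4H⁺ + 4e⁻ → n(O₂) = 0.02349/4 = 0.005873 mol → 0.141 L

1.39 g Sn; 0.141 L O₂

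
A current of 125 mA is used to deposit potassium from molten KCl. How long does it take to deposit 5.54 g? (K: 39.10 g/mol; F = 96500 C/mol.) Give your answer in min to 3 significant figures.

1820 min

n(K) = 5.54 / 39.10 = 0.1417 mol
K⁺ + e⁻ → K, so n(e⁻) = 0.1417 mol
Q = 0.1417 × 96500 = 13670 C
t = Q / I = 13670 / 0.125 = 1.094×10^5 s = 1820 min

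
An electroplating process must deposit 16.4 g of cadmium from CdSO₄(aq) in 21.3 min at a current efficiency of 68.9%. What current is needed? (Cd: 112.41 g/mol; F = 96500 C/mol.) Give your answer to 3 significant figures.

n(Cd) = 16.4 / 112.41 = 0.1459 mol
Cd²⁺ + 2e⁻ → Cd, so n(e⁻) = 2 × 0.1459 = 0.2918 mol
Q = 0.2918 × 96500 / 0.689 = 40870 C
I = Q / t = 40870 / 1278 s = 32.0 A

32.0 A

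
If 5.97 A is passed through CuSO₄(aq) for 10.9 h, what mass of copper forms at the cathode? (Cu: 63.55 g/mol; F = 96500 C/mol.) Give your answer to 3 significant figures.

Charge passed = 5.97 × 39240 = 2.343×10^5 C
n(e⁻) = 2.343×10^5 / 96500 = 2.428 mol
Cu²⁺ + 2e⁻ → Cu, so n(Cu) = 2.428 / 2 = 1.214 mol
m = 1.214 × 63.55 = 77.1 g

77.1 g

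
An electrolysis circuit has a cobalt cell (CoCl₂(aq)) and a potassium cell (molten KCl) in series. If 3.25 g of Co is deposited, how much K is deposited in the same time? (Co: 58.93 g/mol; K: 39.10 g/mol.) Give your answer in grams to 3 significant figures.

4.31 g

n(Co) = 3.25 / 58.93 = 0.05515 mol
Co²⁺ + 2e⁻ → Co, so n(e⁻) = 2 × 0.05515 = 0.1103 mol
Since the cells are in series, n(e⁻) in the K cell is also 0.1103 mol.
K⁺ + e⁻ → K, so n(K) = 0.1103 mol
m(K) = 0.1103 × 39.10 = 4.31 g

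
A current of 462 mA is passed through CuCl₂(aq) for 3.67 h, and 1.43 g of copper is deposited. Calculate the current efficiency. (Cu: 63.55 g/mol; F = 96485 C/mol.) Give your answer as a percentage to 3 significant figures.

71.1%

Q = 0.462 × 13212 = 6104 C
n(e⁻) = 6104 / 96485 = 0.06326 mol
Cu²⁺ + 2e⁻ → Cu, so theoretical n(Cu) = 0.03163 mol → 2.010 g
Efficiency = 1.43 / 2.010 = 0.7114 = 71.1%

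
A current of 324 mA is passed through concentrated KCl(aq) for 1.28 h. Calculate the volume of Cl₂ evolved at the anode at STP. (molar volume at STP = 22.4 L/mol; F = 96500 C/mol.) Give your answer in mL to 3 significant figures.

173 mL

Charge passed = 0.324 × 4608 = 1493 C
Moles of electrons = 1493 / 96500 = 0.01547 mol
2Cl⁻ → Cl₂ + 2e⁻, so n(Cl₂) = 0.01547 / 2 = 0.007735 mol
V = 0.007735 × 22.4 = 0.1733 L
= 173 mL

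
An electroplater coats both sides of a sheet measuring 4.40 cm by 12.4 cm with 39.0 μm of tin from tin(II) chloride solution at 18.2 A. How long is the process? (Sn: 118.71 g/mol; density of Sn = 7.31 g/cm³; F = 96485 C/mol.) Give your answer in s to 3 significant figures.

278 s

Plated area = 2 × 4.40 × 12.4 = 109.1 cm²
Volume = 109.1 × 39.0×10⁻⁴ cm = 0.4255 cm³
m(Sn) = 0.4255 × 7.31 = 3.110 g
n(Sn) = 3.110 / 118.71 = 0.02620 mol; n(e⁻) = 2 × 0.02620 = 0.05240 mol
Q = 0.05240 × 96485 = 5056 C
t = 5056 / 18.2 = 277.8 s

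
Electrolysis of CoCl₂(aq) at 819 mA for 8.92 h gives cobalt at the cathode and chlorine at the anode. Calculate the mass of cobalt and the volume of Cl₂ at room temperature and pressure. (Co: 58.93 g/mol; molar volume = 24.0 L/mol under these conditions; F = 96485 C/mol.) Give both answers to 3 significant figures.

Q = 0.819 × 32112 = 26300 C; n(e⁻) = 26300 / 96485 = 0.2726 mol
Cathode: Co²⁺ + 2e⁻ → Co → n(Co) = 0.2726/2 = 0.1363 mol → 8.03 g
Anode: 2Cl⁻ → Cl₂ + 2e⁻ → n(Cl₂) = 0.2726/2 = 0.1363 mol → 3.27 L

8.03 g Co; 3.27 L Cl₂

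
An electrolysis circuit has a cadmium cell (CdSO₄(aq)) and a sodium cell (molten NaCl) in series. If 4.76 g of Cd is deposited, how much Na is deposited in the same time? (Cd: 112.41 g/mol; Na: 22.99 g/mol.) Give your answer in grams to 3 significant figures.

1.95 g

n(Cd) = 4.76 / 112.41 = 0.04234 mol
Cd²⁺ + 2e⁻ → Cd, so n(e⁻) = 2 × 0.04234 = 0.08468 mol
Since the cells are in series, n(e⁻) in the Na cell is also 0.08468 mol.
Na⁺ + e⁻ → Na, so n(Na) = 0.08468 mol
m(Na) = 0.08468 × 22.99 = 1.95 g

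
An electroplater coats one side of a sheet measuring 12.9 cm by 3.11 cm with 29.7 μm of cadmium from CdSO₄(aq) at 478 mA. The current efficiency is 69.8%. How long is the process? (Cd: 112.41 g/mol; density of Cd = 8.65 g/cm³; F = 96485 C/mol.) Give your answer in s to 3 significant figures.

Plated area = 12.9 × 3.11 = 40.12 cm²
Volume = 40.12 × 29.7×10⁻⁴ cm = 0.1192 cm³
m(Cd) = 0.1192 × 8.65 = 1.031 g
n(Cd) = 1.031 / 112.41 = 0.009172 mol; n(e⁻) = 2 × 0.009172 = 0.01834 mol
Q = 0.01834 × 96485 / 0.698 = 2535 C
t = 2535 / 0.478 = 5303 s

5300 s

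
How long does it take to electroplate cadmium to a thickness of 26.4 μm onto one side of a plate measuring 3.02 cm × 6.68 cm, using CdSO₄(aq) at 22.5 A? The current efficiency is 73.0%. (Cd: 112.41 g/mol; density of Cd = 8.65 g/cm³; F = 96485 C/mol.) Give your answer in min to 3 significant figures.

Plated area = 3.02 × 6.68 = 20.17 cm²
Volume = 20.17 × 26.4×10⁻⁴ cm = 0.05325 cm³
m(Cd) = 0.05325 × 8.65 = 0.4606 g
n(Cd) = 0.4606 / 112.41 = 0.004098 mol; n(e⁻) = 2 × 0.004098 = 0.008196 mol
Q = 0.008196 × 96485 / 0.730 = 1083 C
t = 1083 / 22.5 = 48.13 s = 0.802 min

0.802 min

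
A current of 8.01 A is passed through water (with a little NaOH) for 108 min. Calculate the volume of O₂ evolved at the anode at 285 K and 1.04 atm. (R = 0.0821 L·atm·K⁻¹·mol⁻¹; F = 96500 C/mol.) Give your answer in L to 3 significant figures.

Q = It = 8.01 × 6480 = 51900 C
n(e⁻) = Q/F = 51900/96500 = 0.5378 mol
2H₂O → O₂ + 4H⁺ + 4e⁻, so n(O₂) = 0.5378 / 4 = 0.1345 mol
V = nRT/P = 0.1345 × 0.0821 × 285 / 1.04 = 3.026 L

3.03 L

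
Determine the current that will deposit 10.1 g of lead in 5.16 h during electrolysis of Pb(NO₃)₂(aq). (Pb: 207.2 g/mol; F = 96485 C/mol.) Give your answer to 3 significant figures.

0.506 A

n(Pb) = 10.1 / 207.2 = 0.04875 mol
Pb²⁺ + 2e⁻ → Pb, so n(e⁻) = 2 × 0.04875 = 0.09750 mol
Q = 0.09750 × 96485 = 9407 C
I = Q / t = 9407 / 18576 s = 0.506 A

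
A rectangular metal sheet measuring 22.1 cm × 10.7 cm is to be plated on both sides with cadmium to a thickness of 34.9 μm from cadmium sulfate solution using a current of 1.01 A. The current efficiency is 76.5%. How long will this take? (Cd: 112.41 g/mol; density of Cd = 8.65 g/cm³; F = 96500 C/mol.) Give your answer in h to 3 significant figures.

8.81 h

Plated area = 2 × 22.1 × 10.7 = 472.9 cm²
Volume = 472.9 × 34.9×10⁻⁴ cm = 1.650 cm³
m(Cd) = 1.650 × 8.65 = 14.27 g
n(Cd) = 14.27 / 112.41 = 0.1269 mol; n(e⁻) = 2 × 0.1269 = 0.2538 mol
Q = 0.2538 × 96500 / 0.765 = 32020 C
t = 32020 / 1.01 = 31700 s = 8.81 h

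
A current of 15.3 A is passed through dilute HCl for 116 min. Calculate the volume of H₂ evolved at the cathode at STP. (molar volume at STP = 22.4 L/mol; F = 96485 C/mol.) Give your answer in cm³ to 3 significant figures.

Q = 15.3 A × 6960 s = 1.065×10^5 C
n(e⁻) = Q/F = 1.065×10^5/96485 = 1.104 mol
2H⁺ + 2e⁻ → H₂, so n(H₂) = 1.104 / 2 = 0.5520 mol
V = 0.5520 × 22.4 = 12.36 L
= 12400 cm³

12400 cm³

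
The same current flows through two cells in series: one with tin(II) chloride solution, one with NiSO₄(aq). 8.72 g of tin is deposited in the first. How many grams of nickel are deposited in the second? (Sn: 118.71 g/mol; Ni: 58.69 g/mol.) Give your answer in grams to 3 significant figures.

4.31 g

n(Sn) = 8.72 / 118.71 = 0.07346 mol
Sn²⁺ + 2e⁻ → Sn, so n(e⁻) = 2 × 0.07346 = 0.1469 mol
Since the cells are in series, n(e⁻) in the Ni cell is also 0.1469 mol.
Ni²⁺ + 2e⁻ → Ni, so n(Ni) = 0.1469 / 2 = 0.07345 mol
m(Ni) = 0.07345 × 58.69 = 4.31 g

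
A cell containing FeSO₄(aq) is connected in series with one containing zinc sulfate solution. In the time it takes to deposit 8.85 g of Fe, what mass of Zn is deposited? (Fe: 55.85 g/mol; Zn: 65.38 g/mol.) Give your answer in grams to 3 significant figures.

n(Fe) = 8.85 / 55.85 = 0.1585 mol
Fe²⁺ + 2e⁻ → Fe, so n(e⁻) = 2 × 0.1585 = 0.3170 mol
The cells are in series, so the same charge (and hence the same n(e⁻) = 0.3170 mol) passes through both.
Zn²⁺ + 2e⁻ → Zn, so n(Zn) = 0.3170 / 2 = 0.1585 mol
m(Zn) = 0.1585 × 65.38 = 10.4 g

10.4 g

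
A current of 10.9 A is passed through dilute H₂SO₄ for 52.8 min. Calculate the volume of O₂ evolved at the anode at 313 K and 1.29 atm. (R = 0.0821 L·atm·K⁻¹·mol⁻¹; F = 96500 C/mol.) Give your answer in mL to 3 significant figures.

1780 mL

Q = 10.9 A × 3168 s = 34530 C
n(e⁻) = 34530 / 96500 = 0.3578 mol
2H₂O → O₂ + 4H⁺ + 4e⁻, so n(O₂) = 0.3578 / 4 = 0.08945 mol
V = nRT/P = 0.08945 × 0.0821 × 313 / 1.29 = 1.782 L
= 1780 mL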